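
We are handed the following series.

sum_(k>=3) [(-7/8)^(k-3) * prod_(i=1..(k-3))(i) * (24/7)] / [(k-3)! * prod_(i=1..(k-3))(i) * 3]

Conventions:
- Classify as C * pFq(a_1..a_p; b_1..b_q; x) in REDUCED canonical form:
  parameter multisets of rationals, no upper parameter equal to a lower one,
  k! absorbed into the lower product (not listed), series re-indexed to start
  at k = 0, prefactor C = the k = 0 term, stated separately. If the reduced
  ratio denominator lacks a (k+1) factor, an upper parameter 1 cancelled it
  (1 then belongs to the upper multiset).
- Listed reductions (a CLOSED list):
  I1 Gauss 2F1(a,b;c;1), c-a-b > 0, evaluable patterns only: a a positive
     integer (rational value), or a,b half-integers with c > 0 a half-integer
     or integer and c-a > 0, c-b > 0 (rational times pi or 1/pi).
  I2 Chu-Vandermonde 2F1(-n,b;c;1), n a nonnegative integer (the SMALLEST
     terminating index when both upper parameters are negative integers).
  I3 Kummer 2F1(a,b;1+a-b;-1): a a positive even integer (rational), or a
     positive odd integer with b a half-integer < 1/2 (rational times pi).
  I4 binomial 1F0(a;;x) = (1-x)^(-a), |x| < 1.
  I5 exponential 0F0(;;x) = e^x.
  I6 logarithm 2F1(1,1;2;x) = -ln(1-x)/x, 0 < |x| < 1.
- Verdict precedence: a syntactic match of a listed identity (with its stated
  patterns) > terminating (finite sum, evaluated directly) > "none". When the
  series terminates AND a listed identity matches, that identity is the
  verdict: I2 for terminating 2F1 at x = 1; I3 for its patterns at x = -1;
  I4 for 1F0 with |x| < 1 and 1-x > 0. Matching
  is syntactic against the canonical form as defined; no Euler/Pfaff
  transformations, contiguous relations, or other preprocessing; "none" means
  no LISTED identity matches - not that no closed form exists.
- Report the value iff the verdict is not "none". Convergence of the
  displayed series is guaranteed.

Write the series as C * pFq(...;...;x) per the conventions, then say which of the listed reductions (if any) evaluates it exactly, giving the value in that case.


Classification (C = 8/7): 0F0 with upper {-}, lower {-}, argument x = -7/8. Verdict: this is the I5 exponential reduction (the 0F0 exponential series at x = -7/8). Exact value: (8/7) * e^(-7/8).

Structural cue: with t_0 = 8/7, the lower running product (C = 8/7) is a rising factorial.
Ratio: r(k) = (-7/8) * 1 / [(k+1)] - rational; roots negated = parameters, x = (-7/8), C = 8/7.


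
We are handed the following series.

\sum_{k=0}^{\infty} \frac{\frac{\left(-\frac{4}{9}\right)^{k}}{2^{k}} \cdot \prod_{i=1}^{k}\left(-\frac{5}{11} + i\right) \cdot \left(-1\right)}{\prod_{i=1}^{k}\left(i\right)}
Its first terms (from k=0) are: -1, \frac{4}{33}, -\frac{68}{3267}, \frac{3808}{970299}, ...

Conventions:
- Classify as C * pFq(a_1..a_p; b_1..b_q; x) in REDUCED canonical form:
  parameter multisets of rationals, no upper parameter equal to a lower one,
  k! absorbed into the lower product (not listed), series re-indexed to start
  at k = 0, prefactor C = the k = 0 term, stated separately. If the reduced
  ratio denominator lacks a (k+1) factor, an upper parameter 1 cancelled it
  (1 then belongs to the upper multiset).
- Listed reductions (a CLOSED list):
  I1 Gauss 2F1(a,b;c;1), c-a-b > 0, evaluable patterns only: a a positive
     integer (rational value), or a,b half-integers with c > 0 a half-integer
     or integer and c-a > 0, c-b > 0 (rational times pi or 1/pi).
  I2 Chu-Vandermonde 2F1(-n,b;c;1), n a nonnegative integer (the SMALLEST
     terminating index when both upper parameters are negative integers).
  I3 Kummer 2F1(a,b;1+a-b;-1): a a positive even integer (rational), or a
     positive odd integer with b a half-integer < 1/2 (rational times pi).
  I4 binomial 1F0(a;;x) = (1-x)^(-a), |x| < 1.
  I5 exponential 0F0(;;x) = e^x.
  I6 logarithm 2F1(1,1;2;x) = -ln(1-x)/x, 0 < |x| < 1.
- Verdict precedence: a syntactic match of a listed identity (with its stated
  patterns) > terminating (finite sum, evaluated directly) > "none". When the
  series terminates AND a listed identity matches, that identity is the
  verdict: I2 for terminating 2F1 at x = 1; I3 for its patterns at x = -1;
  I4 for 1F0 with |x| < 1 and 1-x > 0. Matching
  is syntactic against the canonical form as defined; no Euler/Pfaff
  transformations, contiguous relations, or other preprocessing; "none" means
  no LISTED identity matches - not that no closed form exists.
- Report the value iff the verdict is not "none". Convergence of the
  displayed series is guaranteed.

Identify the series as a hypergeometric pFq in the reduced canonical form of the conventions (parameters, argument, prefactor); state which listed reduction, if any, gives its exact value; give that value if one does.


x = -\frac{2}{9} here; the reduced form reads 1F0, upper {\frac{6}{11}}, lower {-}, C = -1. Verdict: the I4 binomial reduction matches (the 1F0 binomial series: exponent -6/11, x = -\frac{2}{9}). Exact value: \left(-1\right) \cdot \left(\frac{11}{9}\right)^{-\frac{6}{11}}.

Key observation: t_0 = -1 here, and the product of the first k integers (C = -1, x = -2/9) is k!.
Adjacent-term ratio: r(k) = -\frac{2}{9} * (k+\frac{6}{11}) / [(k+1)] - rational in k, leading ratio -\frac{2}{9}; with t_0 = -1, classification follows.


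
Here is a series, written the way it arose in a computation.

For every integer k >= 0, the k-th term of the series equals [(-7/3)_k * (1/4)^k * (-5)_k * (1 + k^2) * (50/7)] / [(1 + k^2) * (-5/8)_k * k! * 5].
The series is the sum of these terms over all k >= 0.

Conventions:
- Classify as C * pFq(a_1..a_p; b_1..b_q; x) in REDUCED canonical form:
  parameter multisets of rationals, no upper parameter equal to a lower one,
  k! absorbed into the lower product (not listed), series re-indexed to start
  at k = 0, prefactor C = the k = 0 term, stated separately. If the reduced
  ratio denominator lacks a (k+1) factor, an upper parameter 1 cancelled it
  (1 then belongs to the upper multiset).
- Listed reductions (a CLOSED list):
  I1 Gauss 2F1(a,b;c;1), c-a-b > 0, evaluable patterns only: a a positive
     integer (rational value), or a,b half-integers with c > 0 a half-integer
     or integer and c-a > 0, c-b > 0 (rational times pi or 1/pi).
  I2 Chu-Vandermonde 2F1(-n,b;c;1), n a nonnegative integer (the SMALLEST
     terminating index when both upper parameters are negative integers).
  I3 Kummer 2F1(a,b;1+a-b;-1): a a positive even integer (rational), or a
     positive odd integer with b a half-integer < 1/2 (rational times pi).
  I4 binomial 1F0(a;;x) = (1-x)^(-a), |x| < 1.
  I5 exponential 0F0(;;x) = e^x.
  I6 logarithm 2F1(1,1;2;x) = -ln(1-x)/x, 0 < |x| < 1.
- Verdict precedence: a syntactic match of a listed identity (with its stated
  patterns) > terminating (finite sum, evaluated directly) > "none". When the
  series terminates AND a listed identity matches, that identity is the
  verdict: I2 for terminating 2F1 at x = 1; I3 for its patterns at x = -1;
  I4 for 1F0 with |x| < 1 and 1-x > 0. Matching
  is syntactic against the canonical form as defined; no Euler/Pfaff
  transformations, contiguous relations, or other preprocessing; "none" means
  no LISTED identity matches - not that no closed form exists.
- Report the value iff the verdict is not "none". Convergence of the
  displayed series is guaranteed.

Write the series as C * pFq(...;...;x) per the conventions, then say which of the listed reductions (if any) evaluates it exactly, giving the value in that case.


Key observation: x = (1/4) and the factor k^2 + 1 cancels (top and bottom), leaving prefactor 10/7.
Term ratio: r(k) = (1/4) * (k-5) (k-7/3) / [(k-5/8) (k+1)] - rational in k, leading ratio (1/4); with t_0 = 10/7, classification follows.

Reduced: x = 1/4, 2F1, upper = {-5, -7/3}, lower = {-5/8}, C = 10/7. Verdict: terminating. (-5)_k vanishes past k = 5, leaving a 6-term sum, computed directly. Hence: -512102350/28796229.


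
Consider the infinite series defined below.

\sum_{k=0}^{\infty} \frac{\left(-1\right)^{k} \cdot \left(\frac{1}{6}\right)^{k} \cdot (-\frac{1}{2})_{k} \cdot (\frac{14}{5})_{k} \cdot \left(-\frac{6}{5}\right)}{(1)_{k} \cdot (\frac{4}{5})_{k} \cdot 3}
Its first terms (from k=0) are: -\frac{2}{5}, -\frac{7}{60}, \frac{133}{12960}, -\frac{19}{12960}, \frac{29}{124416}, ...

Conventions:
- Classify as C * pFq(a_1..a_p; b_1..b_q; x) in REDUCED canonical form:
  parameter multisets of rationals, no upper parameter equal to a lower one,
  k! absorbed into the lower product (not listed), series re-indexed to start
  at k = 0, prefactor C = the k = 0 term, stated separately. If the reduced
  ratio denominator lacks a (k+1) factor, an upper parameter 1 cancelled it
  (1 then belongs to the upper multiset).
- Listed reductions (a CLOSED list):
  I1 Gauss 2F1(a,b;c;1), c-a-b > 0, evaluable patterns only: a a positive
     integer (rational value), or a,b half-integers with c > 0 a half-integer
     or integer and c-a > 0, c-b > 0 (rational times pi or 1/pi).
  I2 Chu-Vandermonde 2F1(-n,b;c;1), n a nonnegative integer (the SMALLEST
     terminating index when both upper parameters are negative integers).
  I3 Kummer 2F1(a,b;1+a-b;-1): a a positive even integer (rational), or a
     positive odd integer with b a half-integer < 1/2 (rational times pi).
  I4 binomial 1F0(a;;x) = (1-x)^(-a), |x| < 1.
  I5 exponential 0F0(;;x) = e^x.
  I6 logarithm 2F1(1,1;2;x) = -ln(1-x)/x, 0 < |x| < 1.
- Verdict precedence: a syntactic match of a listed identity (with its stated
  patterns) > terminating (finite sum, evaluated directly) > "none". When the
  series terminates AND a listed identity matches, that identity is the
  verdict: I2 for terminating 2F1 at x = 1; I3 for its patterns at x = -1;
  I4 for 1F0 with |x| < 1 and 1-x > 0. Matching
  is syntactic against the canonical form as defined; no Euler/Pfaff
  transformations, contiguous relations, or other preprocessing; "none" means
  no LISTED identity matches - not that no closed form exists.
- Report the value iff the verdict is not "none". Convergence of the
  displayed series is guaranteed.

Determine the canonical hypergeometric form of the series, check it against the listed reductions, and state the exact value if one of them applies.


Classification (C = -\frac{2}{5}): 2F1 with upper {-\frac{1}{2}, \frac{14}{5}}, lower {\frac{4}{5}}, argument x = -\frac{1}{6}. Verdict: no listed reduction: x = -\frac{1}{6} and upper {-\frac{1}{2}, \frac{14}{5}} fail every I1-I6 pattern.

The tell: t_0 = -\frac{2}{5} here, and the (-1)^k factor (C = -2/5) folds into the argument's sign.
Consecutive-term ratio: r(k) = -\frac{1}{6} * (k-\frac{1}{2}) (k+\frac{14}{5}) / [(k+\frac{4}{5}) (k+1)] ; factor over Q: parameters, x = -\frac{1}{6}, and C = -\frac{2}{5}.


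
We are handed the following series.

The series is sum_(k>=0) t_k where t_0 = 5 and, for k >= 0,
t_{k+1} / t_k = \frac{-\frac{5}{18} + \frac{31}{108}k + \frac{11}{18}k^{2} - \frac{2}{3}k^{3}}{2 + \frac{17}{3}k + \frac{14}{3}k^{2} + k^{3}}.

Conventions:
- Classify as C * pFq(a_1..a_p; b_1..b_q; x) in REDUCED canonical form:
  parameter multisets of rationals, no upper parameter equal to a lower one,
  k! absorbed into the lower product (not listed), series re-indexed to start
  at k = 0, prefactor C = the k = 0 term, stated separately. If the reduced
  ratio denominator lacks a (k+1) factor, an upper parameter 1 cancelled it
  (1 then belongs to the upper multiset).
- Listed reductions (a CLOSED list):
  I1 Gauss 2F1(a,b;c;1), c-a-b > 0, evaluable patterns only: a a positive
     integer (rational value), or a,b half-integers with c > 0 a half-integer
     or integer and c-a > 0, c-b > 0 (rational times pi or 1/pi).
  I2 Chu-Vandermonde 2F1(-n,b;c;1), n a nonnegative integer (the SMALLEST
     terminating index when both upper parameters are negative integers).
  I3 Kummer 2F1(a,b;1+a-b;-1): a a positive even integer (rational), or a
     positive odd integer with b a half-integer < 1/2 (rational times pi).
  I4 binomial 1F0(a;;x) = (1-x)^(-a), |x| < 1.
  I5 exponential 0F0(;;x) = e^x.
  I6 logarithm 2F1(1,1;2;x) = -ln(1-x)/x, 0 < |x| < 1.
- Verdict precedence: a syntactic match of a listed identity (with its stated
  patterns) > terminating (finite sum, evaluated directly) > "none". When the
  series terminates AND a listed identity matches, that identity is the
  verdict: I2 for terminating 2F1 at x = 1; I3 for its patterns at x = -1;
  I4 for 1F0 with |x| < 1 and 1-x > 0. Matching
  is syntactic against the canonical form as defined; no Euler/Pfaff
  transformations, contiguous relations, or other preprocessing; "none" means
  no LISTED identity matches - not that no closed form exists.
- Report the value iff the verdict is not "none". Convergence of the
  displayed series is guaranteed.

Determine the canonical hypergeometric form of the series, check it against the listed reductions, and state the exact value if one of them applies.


Structural cue: t_0 = 5 here, and the ratio is unreduced: k + 2/3 divides both sides (C = 5).
Term ratio: r(k) = -\frac{2}{3} * (k-\frac{5}{6}) (k-\frac{3}{4}) / [(k+3) (k+1)] - poly over poly, x = -\frac{2}{3} from leading terms; C = 5 at k = 0.

Canonical form: C = 5 times 2F1 with upper {-\frac{5}{6}, -\frac{3}{4}}, lower {3}, x = -\frac{2}{3}. Verdict: none. No listed pattern accepts 2F1(-\frac{5}{6}, -\frac{3}{4}; 3; -\frac{2}{3}).


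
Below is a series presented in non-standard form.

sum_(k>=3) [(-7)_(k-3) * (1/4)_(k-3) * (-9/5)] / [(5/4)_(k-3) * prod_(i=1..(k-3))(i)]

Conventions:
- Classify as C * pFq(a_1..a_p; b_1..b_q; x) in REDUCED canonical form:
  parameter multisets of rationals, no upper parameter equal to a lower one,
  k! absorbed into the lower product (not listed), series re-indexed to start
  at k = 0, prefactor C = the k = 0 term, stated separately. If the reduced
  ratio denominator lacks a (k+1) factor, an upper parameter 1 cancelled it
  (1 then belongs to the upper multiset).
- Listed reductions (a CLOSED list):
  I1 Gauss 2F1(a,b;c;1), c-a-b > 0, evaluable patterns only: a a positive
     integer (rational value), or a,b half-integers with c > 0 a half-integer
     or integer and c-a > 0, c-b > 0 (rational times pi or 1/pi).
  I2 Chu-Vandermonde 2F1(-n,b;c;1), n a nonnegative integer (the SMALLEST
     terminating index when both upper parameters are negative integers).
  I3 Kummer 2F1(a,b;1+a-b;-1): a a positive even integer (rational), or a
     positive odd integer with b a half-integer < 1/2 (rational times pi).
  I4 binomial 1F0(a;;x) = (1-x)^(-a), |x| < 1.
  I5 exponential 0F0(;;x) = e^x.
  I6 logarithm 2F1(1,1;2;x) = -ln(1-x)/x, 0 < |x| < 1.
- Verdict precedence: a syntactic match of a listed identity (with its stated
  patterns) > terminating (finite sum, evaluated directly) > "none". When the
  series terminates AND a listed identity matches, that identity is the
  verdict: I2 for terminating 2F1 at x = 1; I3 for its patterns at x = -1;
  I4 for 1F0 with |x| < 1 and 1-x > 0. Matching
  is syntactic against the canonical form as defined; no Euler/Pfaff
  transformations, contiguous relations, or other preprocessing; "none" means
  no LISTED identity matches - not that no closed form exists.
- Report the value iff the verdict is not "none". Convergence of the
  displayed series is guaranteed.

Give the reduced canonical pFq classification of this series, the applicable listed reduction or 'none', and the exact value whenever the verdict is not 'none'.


Classification (C = -9/5): 2F1 with upper {-7, 1/4}, lower {5/4}, argument x = 1. Verdict: the Chu-Vandermonde identity I2 fires (terminating 2F1 at x = 1 with n = 7, b = 1/4, c = 5/4). Sum: -786432/801125.

Key observation: t_0 being -9/5, the product of the first k integers (C = -9/5, x = 1) is k!.
Ratio: r(k) = 1 * (k-7) (k+1/4) / [(k+5/4) (k+1)] - rational; roots negated = parameters, x = 1, C = -9/5.


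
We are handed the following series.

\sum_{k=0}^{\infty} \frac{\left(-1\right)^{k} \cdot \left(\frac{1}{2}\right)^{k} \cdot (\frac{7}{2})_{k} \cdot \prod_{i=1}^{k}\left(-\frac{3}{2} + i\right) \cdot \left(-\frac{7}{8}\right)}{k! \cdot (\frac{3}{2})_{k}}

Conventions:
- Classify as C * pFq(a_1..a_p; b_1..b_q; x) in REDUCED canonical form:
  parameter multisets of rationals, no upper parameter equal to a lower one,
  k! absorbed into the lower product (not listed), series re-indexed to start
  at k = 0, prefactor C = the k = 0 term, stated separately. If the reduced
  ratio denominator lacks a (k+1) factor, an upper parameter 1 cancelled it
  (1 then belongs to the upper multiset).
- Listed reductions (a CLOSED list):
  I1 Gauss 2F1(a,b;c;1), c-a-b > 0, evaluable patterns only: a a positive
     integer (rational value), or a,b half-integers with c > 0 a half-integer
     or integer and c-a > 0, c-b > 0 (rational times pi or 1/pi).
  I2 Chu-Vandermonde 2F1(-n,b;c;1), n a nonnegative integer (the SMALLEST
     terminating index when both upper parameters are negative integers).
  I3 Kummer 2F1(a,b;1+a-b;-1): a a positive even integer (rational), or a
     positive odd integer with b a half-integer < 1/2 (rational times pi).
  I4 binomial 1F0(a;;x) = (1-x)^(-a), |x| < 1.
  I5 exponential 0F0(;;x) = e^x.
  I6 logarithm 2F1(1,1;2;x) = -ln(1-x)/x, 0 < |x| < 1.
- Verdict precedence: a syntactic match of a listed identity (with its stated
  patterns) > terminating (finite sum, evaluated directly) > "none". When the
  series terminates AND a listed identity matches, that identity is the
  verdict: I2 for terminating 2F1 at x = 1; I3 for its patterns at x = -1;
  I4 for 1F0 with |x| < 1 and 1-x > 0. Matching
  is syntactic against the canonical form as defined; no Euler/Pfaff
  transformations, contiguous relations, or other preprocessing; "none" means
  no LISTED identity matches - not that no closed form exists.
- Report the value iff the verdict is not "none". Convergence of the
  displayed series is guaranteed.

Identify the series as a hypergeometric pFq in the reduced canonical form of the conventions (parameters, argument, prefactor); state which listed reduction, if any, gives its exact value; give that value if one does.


Canonical form: C = -\frac{7}{8} times 2F1 with upper {-\frac{1}{2}, \frac{7}{2}}, lower {\frac{3}{2}}, x = -\frac{1}{2}. Verdict: none here - no I1-I6 shape fits x = -\frac{1}{2} with lower {\frac{3}{2}}.

Key observation: from the first term -\frac{7}{8}: the (-1)^k factor (prefactor -7/8) folds into the argument's sign.
Ratio: r(k) = -\frac{1}{2} * (k-\frac{1}{2}) (k+\frac{7}{2}) / [(k+\frac{3}{2}) (k+1)] - rational in k, leading ratio -\frac{1}{2}; with t_0 = -\frac{7}{8}, classification follows.


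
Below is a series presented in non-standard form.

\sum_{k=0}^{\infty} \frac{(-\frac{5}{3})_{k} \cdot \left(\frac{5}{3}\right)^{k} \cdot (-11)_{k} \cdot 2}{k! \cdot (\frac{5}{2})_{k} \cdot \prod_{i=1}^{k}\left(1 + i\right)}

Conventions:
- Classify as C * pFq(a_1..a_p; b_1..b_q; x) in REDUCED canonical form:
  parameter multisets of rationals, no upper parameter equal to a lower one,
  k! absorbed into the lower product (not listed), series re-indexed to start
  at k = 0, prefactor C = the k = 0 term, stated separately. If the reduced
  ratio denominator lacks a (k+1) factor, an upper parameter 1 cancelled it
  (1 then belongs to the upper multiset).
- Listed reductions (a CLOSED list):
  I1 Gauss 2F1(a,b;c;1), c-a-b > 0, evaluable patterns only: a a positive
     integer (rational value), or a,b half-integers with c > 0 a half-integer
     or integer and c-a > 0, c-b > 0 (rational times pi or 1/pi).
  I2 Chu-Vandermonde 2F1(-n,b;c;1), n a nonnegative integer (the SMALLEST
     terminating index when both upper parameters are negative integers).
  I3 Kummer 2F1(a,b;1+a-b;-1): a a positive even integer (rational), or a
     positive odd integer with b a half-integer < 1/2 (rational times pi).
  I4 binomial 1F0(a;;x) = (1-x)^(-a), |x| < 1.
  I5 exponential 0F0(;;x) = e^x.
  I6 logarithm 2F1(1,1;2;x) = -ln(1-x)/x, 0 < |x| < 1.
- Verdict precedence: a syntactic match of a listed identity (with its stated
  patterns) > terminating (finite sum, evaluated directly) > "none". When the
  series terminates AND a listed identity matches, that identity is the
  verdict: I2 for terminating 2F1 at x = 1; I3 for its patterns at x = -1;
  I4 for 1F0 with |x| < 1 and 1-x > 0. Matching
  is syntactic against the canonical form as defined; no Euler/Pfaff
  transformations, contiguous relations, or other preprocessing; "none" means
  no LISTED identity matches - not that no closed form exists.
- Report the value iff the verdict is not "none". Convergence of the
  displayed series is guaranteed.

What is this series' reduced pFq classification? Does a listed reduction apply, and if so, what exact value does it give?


Key observation: x = \frac{5}{3} and the lower running product (prefactor 2) is a rising factorial.
Consecutive-term ratio: r(k) = \frac{5}{3} * (k-11) (k-\frac{5}{3}) / [(k+2) (k+\frac{5}{2}) (k+1)] - rational in k. x = \frac{5}{3}; t_0 = 2; negate the roots.

Reduced: x = \frac{5}{3}, 2F2, upper = {-11, -\frac{5}{3}}, lower = {2, \frac{5}{2}}, C = 2. Verdict: terminating - no listed pattern fits, but -11 in the upper list cuts the series at k = 11; direct evaluation. Its exact value is \frac{49898520719637161001044}{2473306961275465379757}.


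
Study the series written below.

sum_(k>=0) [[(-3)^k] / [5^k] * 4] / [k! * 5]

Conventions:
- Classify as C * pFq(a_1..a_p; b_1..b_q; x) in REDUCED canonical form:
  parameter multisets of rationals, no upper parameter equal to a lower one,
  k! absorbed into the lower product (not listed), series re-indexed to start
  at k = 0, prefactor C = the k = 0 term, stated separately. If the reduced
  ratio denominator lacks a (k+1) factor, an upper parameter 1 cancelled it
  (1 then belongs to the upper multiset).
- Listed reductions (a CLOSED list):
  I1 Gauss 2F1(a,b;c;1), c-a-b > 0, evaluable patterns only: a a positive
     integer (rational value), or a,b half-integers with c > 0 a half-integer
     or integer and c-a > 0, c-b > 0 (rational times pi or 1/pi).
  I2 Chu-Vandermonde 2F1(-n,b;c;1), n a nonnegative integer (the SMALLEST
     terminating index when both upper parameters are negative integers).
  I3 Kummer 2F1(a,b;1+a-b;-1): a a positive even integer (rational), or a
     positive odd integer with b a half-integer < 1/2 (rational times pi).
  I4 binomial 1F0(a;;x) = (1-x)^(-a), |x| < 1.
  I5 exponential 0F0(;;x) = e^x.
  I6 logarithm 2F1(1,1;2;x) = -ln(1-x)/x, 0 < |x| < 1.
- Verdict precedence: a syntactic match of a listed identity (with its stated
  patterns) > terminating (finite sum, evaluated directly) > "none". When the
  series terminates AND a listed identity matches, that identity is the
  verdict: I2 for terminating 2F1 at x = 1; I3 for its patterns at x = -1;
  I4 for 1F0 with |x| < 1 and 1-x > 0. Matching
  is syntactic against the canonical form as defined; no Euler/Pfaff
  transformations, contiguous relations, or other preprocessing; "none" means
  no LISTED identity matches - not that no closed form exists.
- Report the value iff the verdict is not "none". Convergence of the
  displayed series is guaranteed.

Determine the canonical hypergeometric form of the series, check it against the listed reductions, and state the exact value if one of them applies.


Prefactor 4/5, argument -3/5: 0F0 with upper {-} over lower {-}. Verdict (x = -3/5): exponential (I5) applies (the 0F0 exponential series at x = -3/5). Hence: (4/5) * e^(-3/5).

First insight: from the first term 4/5: the two geometric factors (prefactor 4/5) combine into one argument.
Step ratio: r(k) = (-3/5) * 1 / [(k+1)] - rational; roots negated = parameters, x = (-3/5), C = 4/5.


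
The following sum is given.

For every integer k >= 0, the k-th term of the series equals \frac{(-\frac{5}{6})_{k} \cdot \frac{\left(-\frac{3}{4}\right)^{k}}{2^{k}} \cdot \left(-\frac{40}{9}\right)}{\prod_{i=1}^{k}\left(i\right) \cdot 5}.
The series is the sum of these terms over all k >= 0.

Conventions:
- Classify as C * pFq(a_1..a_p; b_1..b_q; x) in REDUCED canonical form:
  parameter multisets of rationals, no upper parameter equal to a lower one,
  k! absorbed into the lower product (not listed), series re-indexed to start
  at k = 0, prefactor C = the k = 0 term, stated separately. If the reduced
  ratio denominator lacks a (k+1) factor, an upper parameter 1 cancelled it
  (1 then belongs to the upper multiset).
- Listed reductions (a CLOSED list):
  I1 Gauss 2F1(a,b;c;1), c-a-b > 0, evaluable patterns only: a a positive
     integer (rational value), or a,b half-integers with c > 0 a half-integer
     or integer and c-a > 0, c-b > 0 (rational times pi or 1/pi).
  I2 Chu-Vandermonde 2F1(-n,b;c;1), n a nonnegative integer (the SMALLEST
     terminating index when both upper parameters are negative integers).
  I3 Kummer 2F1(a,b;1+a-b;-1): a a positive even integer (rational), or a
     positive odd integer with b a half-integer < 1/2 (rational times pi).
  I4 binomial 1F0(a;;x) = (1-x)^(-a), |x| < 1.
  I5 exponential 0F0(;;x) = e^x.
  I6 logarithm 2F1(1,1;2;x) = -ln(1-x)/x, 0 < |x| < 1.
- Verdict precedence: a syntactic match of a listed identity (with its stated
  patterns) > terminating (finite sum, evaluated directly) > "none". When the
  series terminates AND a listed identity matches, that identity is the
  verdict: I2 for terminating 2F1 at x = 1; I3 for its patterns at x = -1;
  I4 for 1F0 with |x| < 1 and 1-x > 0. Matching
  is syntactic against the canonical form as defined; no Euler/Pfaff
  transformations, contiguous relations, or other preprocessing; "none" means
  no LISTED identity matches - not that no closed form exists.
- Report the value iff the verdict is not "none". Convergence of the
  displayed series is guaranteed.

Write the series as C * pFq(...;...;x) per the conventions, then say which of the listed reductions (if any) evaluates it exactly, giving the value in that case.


x = -\frac{3}{8} here; the reduced form reads 1F0, upper {-\frac{5}{6}}, lower {-}, C = -\frac{8}{9}. Verdict: binomial (I4) matches (the 1F0 binomial series: exponent 5/6, x = -\frac{3}{8}). Exact value: \left(-\frac{8}{9}\right) \cdot \left(\frac{11}{8}\right)^{\frac{5}{6}}.

Key observation: with t_0 = -\frac{8}{9}, the product of the first k integers (C = -8/9) is k!.
Term ratio: r(k) = -\frac{3}{8} * (k-\frac{5}{6}) / [(k+1)] ; factor over Q: parameters, x = -\frac{3}{8}, and C = -\frac{8}{9}.


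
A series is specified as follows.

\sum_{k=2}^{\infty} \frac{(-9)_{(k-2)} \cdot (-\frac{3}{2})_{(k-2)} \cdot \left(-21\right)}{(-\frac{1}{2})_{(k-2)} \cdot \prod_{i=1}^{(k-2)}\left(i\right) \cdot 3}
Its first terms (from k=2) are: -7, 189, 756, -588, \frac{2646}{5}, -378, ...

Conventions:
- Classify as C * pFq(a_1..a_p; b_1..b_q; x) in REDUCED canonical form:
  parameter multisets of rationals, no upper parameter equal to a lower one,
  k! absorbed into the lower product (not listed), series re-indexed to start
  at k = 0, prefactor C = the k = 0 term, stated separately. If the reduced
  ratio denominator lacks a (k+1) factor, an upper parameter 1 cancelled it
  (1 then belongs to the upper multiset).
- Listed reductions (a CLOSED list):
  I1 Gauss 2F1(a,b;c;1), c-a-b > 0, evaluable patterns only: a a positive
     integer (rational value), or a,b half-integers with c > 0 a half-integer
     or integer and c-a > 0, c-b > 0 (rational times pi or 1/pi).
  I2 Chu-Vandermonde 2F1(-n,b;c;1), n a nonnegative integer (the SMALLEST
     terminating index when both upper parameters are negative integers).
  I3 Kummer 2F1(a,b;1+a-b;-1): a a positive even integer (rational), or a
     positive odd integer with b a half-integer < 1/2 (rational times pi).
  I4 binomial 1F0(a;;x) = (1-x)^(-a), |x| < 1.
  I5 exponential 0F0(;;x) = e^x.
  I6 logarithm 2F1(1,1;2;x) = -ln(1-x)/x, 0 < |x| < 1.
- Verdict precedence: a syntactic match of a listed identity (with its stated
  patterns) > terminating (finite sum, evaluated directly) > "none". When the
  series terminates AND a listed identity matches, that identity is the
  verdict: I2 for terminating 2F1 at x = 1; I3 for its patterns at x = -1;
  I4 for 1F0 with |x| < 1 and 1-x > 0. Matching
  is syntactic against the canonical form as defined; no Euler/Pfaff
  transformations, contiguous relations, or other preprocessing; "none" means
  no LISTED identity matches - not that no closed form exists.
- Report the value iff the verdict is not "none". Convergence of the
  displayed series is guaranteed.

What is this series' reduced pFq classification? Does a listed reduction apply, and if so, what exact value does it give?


Prefactor -7, argument 1: 2F1 with upper {-9, -\frac{3}{2}} over lower {-\frac{1}{2}}. Verdict: Vandermonde's identity (I2) applies (terminating 2F1 at x = 1 with n = 9, b = -3/2, c = -\frac{1}{2}). Exact value: \frac{458752}{715}.

The tell: from the first term -7: the constant factors (C = -7, x = 1) combine into one prefactor.
Adjacent-term ratio: r(k) = 1 * (k-9) (k-\frac{3}{2}) / [(k-\frac{1}{2}) (k+1)] - rational in k, leading ratio 1; with t_0 = -7, classification follows.


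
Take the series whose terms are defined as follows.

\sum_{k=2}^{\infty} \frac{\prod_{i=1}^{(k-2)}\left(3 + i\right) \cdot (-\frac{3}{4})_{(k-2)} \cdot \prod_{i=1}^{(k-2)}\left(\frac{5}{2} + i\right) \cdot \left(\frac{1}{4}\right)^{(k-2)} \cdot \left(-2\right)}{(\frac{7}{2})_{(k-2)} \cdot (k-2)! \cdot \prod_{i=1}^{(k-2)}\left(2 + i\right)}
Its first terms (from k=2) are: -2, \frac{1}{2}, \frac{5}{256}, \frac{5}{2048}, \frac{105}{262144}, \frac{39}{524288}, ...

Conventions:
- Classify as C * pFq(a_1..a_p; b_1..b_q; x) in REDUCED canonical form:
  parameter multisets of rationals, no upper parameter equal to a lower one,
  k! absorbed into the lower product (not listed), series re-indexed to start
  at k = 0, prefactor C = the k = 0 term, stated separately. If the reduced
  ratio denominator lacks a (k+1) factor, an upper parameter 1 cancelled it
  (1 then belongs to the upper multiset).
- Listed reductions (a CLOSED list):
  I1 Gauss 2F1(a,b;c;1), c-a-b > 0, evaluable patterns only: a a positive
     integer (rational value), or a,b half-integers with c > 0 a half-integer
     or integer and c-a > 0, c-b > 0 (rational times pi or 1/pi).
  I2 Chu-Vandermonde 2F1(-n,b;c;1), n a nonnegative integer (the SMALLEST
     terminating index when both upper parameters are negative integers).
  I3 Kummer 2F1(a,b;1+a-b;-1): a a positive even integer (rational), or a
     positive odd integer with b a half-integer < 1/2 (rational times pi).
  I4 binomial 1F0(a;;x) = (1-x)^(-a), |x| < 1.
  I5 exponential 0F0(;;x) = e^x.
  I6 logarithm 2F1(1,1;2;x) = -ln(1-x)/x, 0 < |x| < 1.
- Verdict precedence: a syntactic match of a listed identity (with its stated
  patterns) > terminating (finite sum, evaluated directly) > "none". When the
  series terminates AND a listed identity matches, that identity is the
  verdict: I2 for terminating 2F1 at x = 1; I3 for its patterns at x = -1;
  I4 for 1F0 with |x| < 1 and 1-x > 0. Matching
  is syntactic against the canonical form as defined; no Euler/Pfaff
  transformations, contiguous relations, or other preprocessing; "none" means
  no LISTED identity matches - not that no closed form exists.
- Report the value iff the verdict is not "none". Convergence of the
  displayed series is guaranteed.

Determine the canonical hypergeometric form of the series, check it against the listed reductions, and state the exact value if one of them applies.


At argument \frac{1}{4}: a 2F1 with upper {-\frac{3}{4}, 4}, lower {3}, scaled by C = -2. Verdict: no listed reduction: x = \frac{1}{4} and upper {-\frac{3}{4}, 4} fail every I1-I6 pattern.

The tell: t_0 = -2 here, and the running product (C = -2) telescopes to a rising factorial.
Term ratio: r(k) = \frac{1}{4} * (k-\frac{3}{4}) (k+4) / [(k+3) (k+1)] - rational in k. x = \frac{1}{4}; t_0 = -2; negate the roots.


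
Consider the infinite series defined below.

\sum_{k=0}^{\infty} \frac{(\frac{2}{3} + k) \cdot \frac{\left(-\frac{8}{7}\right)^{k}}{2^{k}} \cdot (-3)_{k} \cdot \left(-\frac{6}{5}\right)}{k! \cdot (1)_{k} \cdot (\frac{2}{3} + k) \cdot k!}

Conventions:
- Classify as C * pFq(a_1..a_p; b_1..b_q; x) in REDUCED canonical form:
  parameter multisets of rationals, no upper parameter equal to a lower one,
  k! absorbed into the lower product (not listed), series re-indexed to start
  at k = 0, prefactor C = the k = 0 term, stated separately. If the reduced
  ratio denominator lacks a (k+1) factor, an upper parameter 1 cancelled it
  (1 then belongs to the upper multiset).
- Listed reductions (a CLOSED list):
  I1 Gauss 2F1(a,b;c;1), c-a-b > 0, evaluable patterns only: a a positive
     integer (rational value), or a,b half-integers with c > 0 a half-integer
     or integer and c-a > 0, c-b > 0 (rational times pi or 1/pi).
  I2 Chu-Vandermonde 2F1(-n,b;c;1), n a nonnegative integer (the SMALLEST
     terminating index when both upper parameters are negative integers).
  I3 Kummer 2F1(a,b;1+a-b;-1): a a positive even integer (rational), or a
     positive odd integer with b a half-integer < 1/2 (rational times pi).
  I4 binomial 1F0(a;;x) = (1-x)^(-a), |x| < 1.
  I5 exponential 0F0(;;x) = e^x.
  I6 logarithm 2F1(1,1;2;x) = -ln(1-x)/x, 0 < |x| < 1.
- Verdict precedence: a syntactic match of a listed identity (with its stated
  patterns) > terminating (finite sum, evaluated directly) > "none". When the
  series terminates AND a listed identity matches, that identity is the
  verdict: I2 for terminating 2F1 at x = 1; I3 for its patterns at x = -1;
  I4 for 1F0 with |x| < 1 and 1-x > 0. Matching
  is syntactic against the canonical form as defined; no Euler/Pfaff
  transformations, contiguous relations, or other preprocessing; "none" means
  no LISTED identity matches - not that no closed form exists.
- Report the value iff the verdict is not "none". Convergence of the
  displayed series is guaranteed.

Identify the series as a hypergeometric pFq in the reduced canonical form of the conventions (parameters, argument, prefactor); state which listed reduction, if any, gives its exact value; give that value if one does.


Reduced: x = -\frac{4}{7}, 1F2, upper = {-3}, lower = {1, 1}, C = -\frac{6}{5}. Verdict: terminating - no listed pattern fits, but -3 in the upper list cuts the series at k = 3; direct evaluation. Sum: -\frac{18302}{5145}.

First insight: t_0 = -\frac{6}{5} here, and the two k-th powers (C = -6/5) combine into one argument.
Consecutive-term ratio: r(k) = -\frac{4}{7} * (k-3) / [(k+1) (k+1) (k+1)] - rational; roots negated = parameters, x = -\frac{4}{7}, C = -\frac{6}{5}.


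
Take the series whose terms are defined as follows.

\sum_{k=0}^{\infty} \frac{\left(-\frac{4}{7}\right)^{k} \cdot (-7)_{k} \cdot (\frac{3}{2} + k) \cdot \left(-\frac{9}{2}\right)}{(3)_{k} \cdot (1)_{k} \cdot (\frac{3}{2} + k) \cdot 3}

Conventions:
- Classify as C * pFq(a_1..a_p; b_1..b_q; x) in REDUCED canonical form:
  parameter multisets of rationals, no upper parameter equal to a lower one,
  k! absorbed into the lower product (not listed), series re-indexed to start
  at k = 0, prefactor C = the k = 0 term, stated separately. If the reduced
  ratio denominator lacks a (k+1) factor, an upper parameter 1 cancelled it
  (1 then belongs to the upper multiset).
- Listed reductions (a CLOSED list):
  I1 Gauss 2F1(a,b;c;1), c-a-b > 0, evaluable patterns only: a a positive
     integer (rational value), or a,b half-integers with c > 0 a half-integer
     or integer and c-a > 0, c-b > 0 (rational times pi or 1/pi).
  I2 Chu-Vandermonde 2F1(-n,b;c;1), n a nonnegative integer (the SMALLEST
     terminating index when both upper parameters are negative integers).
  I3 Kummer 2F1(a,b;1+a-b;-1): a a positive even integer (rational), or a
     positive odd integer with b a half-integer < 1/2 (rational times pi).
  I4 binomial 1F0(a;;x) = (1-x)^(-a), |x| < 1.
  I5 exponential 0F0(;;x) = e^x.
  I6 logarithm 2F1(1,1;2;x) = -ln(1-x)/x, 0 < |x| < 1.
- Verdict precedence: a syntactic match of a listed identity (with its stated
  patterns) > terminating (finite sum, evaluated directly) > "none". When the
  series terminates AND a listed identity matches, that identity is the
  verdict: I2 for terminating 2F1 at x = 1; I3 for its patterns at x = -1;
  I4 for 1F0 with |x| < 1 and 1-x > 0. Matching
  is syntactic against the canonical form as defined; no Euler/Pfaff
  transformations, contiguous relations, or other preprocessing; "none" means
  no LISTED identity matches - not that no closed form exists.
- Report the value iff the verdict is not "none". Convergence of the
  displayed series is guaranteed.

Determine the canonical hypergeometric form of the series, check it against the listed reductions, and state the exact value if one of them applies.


Key observation: from the first term -\frac{3}{2}: the constant factors (prefactor -3/2) combine into one prefactor.
Adjacent-term ratio: r(k) = -\frac{4}{7} * (k-7) / [(k+3) (k+1)] - rational; roots negated = parameters, x = -\frac{4}{7}, C = -\frac{3}{2}.

Prefactor -\frac{3}{2}, argument -\frac{4}{7}: 1F1 with upper {-7} over lower {3}. Verdict: terminating - the sum ends at index 7 because -7 is a negative integer; exact evaluation follows. Value: -\frac{7061414413}{1556496270}.


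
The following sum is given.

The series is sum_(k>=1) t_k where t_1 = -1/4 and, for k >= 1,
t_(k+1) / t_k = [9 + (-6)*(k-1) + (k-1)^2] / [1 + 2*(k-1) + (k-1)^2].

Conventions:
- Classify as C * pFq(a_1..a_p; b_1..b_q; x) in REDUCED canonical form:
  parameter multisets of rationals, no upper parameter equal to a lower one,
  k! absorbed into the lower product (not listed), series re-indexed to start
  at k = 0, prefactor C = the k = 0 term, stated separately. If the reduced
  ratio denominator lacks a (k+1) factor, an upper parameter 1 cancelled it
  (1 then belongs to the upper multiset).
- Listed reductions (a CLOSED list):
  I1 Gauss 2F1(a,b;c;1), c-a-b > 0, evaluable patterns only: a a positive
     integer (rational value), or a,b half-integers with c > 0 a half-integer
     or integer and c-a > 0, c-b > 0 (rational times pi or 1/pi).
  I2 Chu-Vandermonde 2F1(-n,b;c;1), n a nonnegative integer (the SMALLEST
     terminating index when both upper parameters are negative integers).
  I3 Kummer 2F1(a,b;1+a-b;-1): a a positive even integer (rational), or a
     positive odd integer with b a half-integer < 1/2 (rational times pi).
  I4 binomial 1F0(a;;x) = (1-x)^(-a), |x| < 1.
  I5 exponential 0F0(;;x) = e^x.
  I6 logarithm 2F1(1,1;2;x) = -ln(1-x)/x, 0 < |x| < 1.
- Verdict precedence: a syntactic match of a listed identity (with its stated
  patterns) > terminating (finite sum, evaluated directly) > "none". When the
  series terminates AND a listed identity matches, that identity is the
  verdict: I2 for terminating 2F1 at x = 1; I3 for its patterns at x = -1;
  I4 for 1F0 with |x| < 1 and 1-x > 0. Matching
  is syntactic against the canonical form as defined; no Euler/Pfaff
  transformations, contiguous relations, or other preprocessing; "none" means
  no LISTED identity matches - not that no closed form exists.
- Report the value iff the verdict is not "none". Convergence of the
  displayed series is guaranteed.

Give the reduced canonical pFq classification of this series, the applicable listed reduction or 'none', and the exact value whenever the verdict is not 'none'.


The series (x = 1) is 2F1: upper {-3, -3}, lower {1}, prefactor -1/4. Verdict (x = 1): Vandermonde's identity (I2) applies (terminating 2F1 at x = 1 with n = 3, b = -3, c = 1). Its exact value is -5.

First insight: t_0 = -1/4 here, and roots of the ratio polynomials (prefactor -1/4) are the negated parameters.
Adjacent-term ratio: r(k) = 1 * (k-3) (k-3) / [(k+1) (k+1)] - rational in k, leading ratio 1; with t_0 = -1/4, classification follows.


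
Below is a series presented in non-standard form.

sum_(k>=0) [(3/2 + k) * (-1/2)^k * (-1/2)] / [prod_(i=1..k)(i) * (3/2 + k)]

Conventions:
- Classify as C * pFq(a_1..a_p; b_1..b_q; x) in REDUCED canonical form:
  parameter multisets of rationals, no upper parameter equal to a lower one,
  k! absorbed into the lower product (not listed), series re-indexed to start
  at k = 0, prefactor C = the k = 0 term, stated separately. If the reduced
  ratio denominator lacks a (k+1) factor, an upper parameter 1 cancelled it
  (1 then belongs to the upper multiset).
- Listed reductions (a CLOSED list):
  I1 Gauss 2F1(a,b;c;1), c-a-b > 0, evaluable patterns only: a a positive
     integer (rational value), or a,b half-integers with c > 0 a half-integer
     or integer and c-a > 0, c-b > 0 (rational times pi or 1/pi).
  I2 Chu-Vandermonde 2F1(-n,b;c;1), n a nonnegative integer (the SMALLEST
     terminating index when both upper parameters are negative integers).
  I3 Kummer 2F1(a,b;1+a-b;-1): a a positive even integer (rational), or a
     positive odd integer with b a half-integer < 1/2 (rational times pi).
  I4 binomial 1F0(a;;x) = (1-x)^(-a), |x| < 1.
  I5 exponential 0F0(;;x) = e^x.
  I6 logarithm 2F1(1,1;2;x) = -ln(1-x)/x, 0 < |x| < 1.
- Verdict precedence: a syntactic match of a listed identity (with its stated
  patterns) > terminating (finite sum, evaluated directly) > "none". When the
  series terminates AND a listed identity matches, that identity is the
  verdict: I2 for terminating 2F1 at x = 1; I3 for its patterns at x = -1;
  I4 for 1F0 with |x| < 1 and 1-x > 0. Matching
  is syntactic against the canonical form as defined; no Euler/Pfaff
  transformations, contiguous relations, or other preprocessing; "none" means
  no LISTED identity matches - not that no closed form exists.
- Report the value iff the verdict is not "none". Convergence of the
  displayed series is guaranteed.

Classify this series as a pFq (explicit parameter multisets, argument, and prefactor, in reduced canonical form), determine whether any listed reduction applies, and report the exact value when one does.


At argument -1/2: a 0F0 with upper {-}, lower {-}, scaled by C = -1/2. Verdict: exponential (I5) applies (the 0F0 exponential series at x = -1/2). Value: (-1/2) * e^(-1/2).

Key observation: x = (-1/2) and the product of the first k integers (C = -1/2, x = -1/2) is k!.
Ratio: r(k) = (-1/2) * 1 / [(k+1)] - rational in k, leading ratio (-1/2); with t_0 = -1/2, classification follows.
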